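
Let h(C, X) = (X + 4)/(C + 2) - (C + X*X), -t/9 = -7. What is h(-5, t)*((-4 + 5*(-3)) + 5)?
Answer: 167426/3 ≈ 55809.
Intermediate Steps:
t = 63 (t = -9*(-7) = 63)
h(C, X) = -C - X² + (4 + X)/(2 + C) (h(C, X) = (4 + X)/(2 + C) - (C + X²) = (4 + X)/(2 + C) + (-C - X²) = -C - X² + (4 + X)/(2 + C))
h(-5, t)*((-4 + 5*(-3)) + 5) = ((4 + 63 - 1*(-5)² - 2*(-5) - 2*63² - 1*(-5)*63²)/(2 - 5))*((-4 + 5*(-3)) + 5) = ((4 + 63 - 1*25 + 10 - 2*3969 - 1*(-5)*3969)/(-3))*((-4 - 15) + 5) = (-(4 + 63 - 25 + 10 - 7938 + 19845)/3)*(-19 + 5) = -⅓*11959*(-14) = -11959/3*(-14) = 167426/3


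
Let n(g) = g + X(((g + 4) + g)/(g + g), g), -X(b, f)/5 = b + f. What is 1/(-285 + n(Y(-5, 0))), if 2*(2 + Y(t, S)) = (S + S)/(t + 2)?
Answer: -1/277 ≈ -0.0036101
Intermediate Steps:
Y(t, S) = -2 + S/(2 + t) (Y(t, S) = -2 + ((S + S)/(t + 2))/2 = -2 + ((2*S)/(2 + t))/2 = -2 + (2*S/(2 + t))/2 = -2 + S/(2 + t))
X(b, f) = -5*b - 5*f (X(b, f) = -5*(b + f) = -5*b - 5*f)
n(g) = -4*g - 5*(4 + 2*g)/(2*g) (n(g) = g + (-5*((g + 4) + g)/(g + g) - 5*g) = g + (-5*((4 + g) + g)/(2*g) - 5*g) = g + (-5*(4 + 2*g)*1/(2*g) - 5*g) = g + (-5*(4 + 2*g)/(2*g) - 5*g) = g + (-5*g - 5*(4 + 2*g)/(2*g)) = -4*g - 5*(4 + 2*g)/(2*g))
1/(-285 + n(Y(-5, 0))) = 1/(-285 + (-5 - 10*(2 - 5)/(-4 + 0 - 2*(-5)) - 4*(-4 + 0 - 2*(-5))/(2 - 5))) = 1/(-285 + (-5 - 10*(-3/(-4 + 0 + 10)) - 4*(-4 + 0 + 10)/(-3))) = 1/(-285 + (-5 - 10/((-⅓*6)) - (-4)*6/3)) = 1/(-285 + (-5 - 10/(-2) - 4*(-2))) = 1/(-285 + (-5 - 10*(-½) + 8)) = 1/(-285 + (-5 + 5 + 8)) = 1/(-285 + 8) = 1/(-277) = -1/277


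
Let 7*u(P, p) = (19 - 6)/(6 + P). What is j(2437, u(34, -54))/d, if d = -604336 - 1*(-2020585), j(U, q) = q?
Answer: 13/396549720 ≈ 3.2783e-8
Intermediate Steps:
u(P, p) = 13/(7*(6 + P)) (u(P, p) = ((19 - 6)/(6 + P))/7 = (13/(6 + P))/7 = 13/(7*(6 + P)))
d = 1416249 (d = -604336 + 2020585 = 1416249)
j(2437, u(34, -54))/d = (13/(7*(6 + 34)))/1416249 = ((13/7)/40)*(1/1416249) = ((13/7)*(1/40))*(1/1416249) = (13/280)*(1/1416249) = 13/396549720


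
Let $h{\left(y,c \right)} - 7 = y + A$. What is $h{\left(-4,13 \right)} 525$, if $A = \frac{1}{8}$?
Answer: $\frac{13125}{8} \approx 1640.6$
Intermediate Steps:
$A = \frac{1}{8} \approx 0.125$
$h{\left(y,c \right)} = \frac{57}{8} + y$ ($h{\left(y,c \right)} = 7 + \left(y + \frac{1}{8}\right) = 7 + \left(\frac{1}{8} + y\right) = \frac{57}{8} + y$)
$h{\left(-4,13 \right)} 525 = \left(\frac{57}{8} - 4\right) 525 = \frac{25}{8} \cdot 525 = \frac{13125}{8}$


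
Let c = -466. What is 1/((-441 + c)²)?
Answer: 1/822649 ≈ 1.2156e-6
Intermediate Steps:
1/((-441 + c)²) = 1/((-441 - 466)²) = 1/((-907)²) = 1/822649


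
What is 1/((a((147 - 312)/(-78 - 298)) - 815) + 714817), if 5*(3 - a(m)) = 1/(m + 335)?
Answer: 630625/450269402749 ≈ 1.4006e-6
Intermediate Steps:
a(m) = 3 - 1/(5*(335 + m)) (a(m) = 3 - 1/(5*(m + 335)) = 3 - 1/(5*(335 + m)))
1/((a((147 - 312)/(-78 - 298)) - 815) + 714817) = 1/(((5024 + 15*((147 - 312)/(-78 - 298)))/(5*(335 + (147 - 312)/(-78 - 298))) - 815) + 714817) = 1/(((5024 + 15*(-165/(-376)))/(5*(335 - 165/(-376))) - 815) + 714817) = 1/(((5024 + 15*(-165*(-1/376)))/(5*(335 - 165*(-1/376))) - 815) + 714817) = 1/(((5024 + 15*(165/376))/(5*(335 + 165/376)) - 815) + 714817) = 1/(((5024 + 2475/376)/(5*(126125/376)) - 815) + 714817) = 1/(((1/5)*(376/126125)*(1891499/376) - 815) + 714817) = 1/((1891499/630625 - 815) + 714817) = 1/(-512067876/630625 + 714817) = 1/(450269402749/630625) = 630625/450269402749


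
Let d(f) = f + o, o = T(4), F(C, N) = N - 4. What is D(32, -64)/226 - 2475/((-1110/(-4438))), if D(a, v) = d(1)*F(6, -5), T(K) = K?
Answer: -82748175/8362 ≈ -9895.7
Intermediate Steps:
F(C, N) = -4 + N
o = 4
d(f) = 4 + f (d(f) = f + 4 = 4 + f)
D(a, v) = -45 (D(a, v) = (4 + 1)*(-4 - 5) = 5*(-9) = -45)
D(32, -64)/226 - 2475/((-1110/(-4438))) = -45/226 - 2475/((-1110/(-4438))) = -45*1/226 - 2475/((-1110*(-1/4438))) = -45/226 - 2475/555/2219 = -45/226 - 2475*2219/555 = -45/226 - 366135/37 = -82748175/8362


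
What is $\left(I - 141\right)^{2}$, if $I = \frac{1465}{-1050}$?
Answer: $\frac{894189409}{44100} \approx 20276.0$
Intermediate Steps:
$I = - \frac{293}{210}$ ($I = 1465 \left(- \frac{1}{1050}\right) = - \frac{293}{210} \approx -1.3952$)
$\left(I - 141\right)^{2} = \left(- \frac{293}{210} - 141\right)^{2} = \left(- \frac{29903}{210}\right)^{2} = \frac{894189409}{44100}$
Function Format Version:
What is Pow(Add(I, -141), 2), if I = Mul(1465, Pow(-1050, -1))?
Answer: Rational(894189409, 44100) ≈ 20276.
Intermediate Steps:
I = Rational(-293, 210) (I = Mul(1465, Rational(-1, 1050)) = Rational(-293, 210) ≈ -1.3952)
Pow(Add(I, -141), 2) = Pow(Add(Rational(-293, 210), -141), 2) = Pow(Rational(-29903, 210), 2) = Rational(894189409, 44100)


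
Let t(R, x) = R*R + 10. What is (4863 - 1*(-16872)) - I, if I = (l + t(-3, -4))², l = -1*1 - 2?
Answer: 21479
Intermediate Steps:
l = -3 (l = -1 - 2 = -3)
t(R, x) = 10 + R² (t(R, x) = R² + 10 = 10 + R²)
I = 256 (I = (-3 + (10 + (-3)²))² = (-3 + (10 + 9))² = (-3 + 19)² = 16² = 256)
(4863 - 1*(-16872)) - I = (4863 - 1*(-16872)) - 1*256 = (4863 + 16872) - 256 = 21735 - 256 = 21479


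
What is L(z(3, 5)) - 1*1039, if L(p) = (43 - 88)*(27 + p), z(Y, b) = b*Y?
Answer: -2929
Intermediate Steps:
z(Y, b) = Y*b
L(p) = -1215 - 45*p (L(p) = -45*(27 + p) = -1215 - 45*p)
L(z(3, 5)) - 1*1039 = (-1215 - 135*5) - 1*1039 = (-1215 - 45*15) - 1039 = (-1215 - 675) - 1039 = -1890 - 1039 = -2929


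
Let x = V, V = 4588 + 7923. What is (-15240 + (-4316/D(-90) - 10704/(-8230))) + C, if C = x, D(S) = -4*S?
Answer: -202928711/74070 ≈ -2739.7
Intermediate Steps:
V = 12511
x = 12511
C = 12511
(-15240 + (-4316/D(-90) - 10704/(-8230))) + C = (-15240 + (-4316/((-4*(-90))) - 10704/(-8230))) + 12511 = (-15240 + (-4316/360 - 10704*(-1/8230))) + 12511 = (-15240 + (-4316*1/360 + 5352/4115)) + 12511 = (-15240 + (-1079/90 + 5352/4115)) + 12511 = (-15240 - 791681/74070) + 12511 = -1129618481/74070 + 12511 = -202928711/74070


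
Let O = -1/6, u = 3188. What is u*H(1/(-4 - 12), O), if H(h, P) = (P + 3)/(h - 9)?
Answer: -433568/435 ≈ -996.71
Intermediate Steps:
O = -1/6 (O = -1*1/6 = -1/6 ≈ -0.16667)
H(h, P) = (3 + P)/(-9 + h)
u*H(1/(-4 - 12), O) = 3188*((3 - 1/6)/(-9 + 1/(-4 - 12))) = 3188*((17/6)/(-9 + 1/(-16))) = 3188*((17/6)/(-9 - 1/16)) = 3188*((17/6)/(-145/16)) = 3188*(-16/145*17/6) = 3188*(-136/435) = -433568/435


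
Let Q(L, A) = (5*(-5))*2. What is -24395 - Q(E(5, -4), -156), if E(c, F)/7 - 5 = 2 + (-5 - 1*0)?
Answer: -24345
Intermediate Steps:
E(c, F) = 14 (E(c, F) = 35 + 7*(2 + (-5 - 1*0)) = 35 + 7*(2 + (-5 + 0)) = 35 + 7*(2 - 5) = 35 + 7*(-3) = 35 - 21 = 14)
Q(L, A) = -50 (Q(L, A) = -25*2 = -50)
-24395 - Q(E(5, -4), -156) = -24395 - 1*(-50) = -24395 + 50 = -24345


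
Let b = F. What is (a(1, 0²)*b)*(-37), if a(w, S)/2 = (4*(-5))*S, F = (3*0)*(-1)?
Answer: 0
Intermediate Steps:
F = 0 (F = 0*(-1) = 0)
a(w, S) = -40*S (a(w, S) = 2*((4*(-5))*S) = 2*(-20*S) = -40*S)
b = 0
(a(1, 0²)*b)*(-37) = (-40*0²*0)*(-37) = (-40*0*0)*(-37) = (0*0)*(-37) = 0*(-37) = 0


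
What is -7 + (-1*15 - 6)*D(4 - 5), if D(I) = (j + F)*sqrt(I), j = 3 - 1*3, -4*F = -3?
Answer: -7 - 63*I/4 ≈ -7.0 - 15.75*I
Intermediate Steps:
F = 3/4 (F = -1/4*(-3) = 3/4 ≈ 0.75000)
j = 0 (j = 3 - 3 = 0)
D(I) = 3*sqrt(I)/4 (D(I) = (0 + 3/4)*sqrt(I) = 3*sqrt(I)/4)
-7 + (-1*15 - 6)*D(4 - 5) = -7 + (-1*15 - 6)*(3*sqrt(4 - 5)/4) = -7 + (-15 - 6)*(3*sqrt(-1)/4) = -7 - 63*I/4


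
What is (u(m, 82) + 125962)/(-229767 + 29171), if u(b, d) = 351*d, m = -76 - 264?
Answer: -38686/50149 ≈ -0.77142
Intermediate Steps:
m = -340
(u(m, 82) + 125962)/(-229767 + 29171) = (351*82 + 125962)/(-229767 + 29171) = (28782 + 125962)/(-200596) = 154744*(-1/200596) = -38686/50149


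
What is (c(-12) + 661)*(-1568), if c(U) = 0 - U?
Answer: -1055264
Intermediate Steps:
c(U) = -U
(c(-12) + 661)*(-1568) = (-1*(-12) + 661)*(-1568) = (12 + 661)*(-1568) = 673*(-1568) = -1055264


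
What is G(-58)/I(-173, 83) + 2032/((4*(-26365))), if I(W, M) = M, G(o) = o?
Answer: -1571334/2188295 ≈ -0.71806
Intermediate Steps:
G(-58)/I(-173, 83) + 2032/((4*(-26365))) = -58/83 + 2032/((4*(-26365))) = -58*1/83 + 2032/(-105460) = -58/83 + 2032*(-1/105460) = -58/83 - 508/26365 = -1571334/2188295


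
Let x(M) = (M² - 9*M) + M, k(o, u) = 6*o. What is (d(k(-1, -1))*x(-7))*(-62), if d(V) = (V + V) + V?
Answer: 117180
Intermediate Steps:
d(V) = 3*V (d(V) = 2*V + V = 3*V)
x(M) = M² - 8*M
(d(k(-1, -1))*x(-7))*(-62) = ((3*(6*(-1)))*(-7*(-8 - 7)))*(-62) = ((3*(-6))*(-7*(-15)))*(-62) = -18*105*(-62) = -1890*(-62) = 117180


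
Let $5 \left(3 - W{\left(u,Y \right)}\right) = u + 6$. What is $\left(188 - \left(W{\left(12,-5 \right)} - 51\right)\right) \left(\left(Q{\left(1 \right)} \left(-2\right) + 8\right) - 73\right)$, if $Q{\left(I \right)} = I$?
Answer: $- \frac{80266}{5} \approx -16053.0$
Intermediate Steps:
$W{\left(u,Y \right)} = \frac{9}{5} - \frac{u}{5}$ ($W{\left(u,Y \right)} = 3 - \frac{u + 6}{5} = 3 - \frac{6 + u}{5} = 3 - \left(\frac{6}{5} + \frac{u}{5}\right) = \frac{9}{5} - \frac{u}{5}$)
$\left(188 - \left(W{\left(12,-5 \right)} - 51\right)\right) \left(\left(Q{\left(1 \right)} \left(-2\right) + 8\right) - 73\right) = \left(188 - \left(\left(\frac{9}{5} - \frac{12}{5}\right) - 51\right)\right) \left(\left(1 \left(-2\right) + 8\right) - 73\right) = \left(188 - \left(\left(\frac{9}{5} - \frac{12}{5}\right) - 51\right)\right) \left(\left(-2 + 8\right) - 73\right) = \left(188 - \left(- \frac{3}{5} - 51\right)\right) \left(6 - 73\right) = \left(188 - - \frac{258}{5}\right) \left(-67\right) = \left(188 + \frac{258}{5}\right) \left(-67\right) = \frac{1198}{5} \left(-67\right) = - \frac{80266}{5}$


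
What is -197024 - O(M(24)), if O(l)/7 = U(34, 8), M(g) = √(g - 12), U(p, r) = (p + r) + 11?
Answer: -197395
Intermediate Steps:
U(p, r) = 11 + p + r
M(g) = √(-12 + g)
O(l) = 371 (O(l) = 7*(11 + 34 + 8) = 7*53 = 371)
-197024 - O(M(24)) = -197024 - 1*371 = -197024 - 371 = -197395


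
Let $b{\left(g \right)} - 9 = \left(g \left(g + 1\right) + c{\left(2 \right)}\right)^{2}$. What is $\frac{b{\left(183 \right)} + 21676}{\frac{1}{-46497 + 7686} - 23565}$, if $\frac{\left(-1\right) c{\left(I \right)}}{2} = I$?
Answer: $- \frac{43994438384199}{914581216} \approx -48103.0$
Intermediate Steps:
$c{\left(I \right)} = - 2 I$
$b{\left(g \right)} = 9 + \left(-4 + g \left(1 + g\right)\right)^{2}$ ($b{\left(g \right)} = 9 + \left(g \left(g + 1\right) - 4\right)^{2} = 9 + \left(g \left(1 + g\right) - 4\right)^{2} = 9 + \left(-4 + g \left(1 + g\right)\right)^{2}$)
$\frac{b{\left(183 \right)} + 21676}{\frac{1}{-46497 + 7686} - 23565} = \frac{\left(9 + \left(-4 + 183 + 183^{2}\right)^{2}\right) + 21676}{\frac{1}{-46497 + 7686} - 23565} = \frac{\left(9 + \left(-4 + 183 + 33489\right)^{2}\right) + 21676}{\frac{1}{-38811} - 23565} = \frac{\left(9 + 33668^{2}\right) + 21676}{- \frac{1}{38811} - 23565} = \frac{\left(9 + 1133534224\right) + 21676}{- \frac{914581216}{38811}} = \left(1133534233 + 21676\right) \left(- \frac{38811}{914581216}\right) = 1133555909 \left(- \frac{38811}{914581216}\right) = - \frac{43994438384199}{914581216}$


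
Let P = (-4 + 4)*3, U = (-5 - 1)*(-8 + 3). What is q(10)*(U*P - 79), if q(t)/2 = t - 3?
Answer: -1106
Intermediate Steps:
q(t) = -6 + 2*t (q(t) = 2*(t - 3) = 2*(-3 + t) = -6 + 2*t)
U = 30 (U = -6*(-5) = 30)
P = 0 (P = 0*3 = 0)
q(10)*(U*P - 79) = (-6 + 2*10)*(30*0 - 79) = (-6 + 20)*(0 - 79) = 14*(-79) = -1106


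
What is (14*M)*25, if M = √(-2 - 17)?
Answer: 350*I*√19 ≈ 1525.6*I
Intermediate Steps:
M = I*√19 (M = √(-19) = I*√19 ≈ 4.3589*I)
(14*M)*25 = (14*(I*√19))*25 = (14*I*√19)*25 = 350*I*√19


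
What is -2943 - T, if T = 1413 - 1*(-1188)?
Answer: -5544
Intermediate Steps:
T = 2601 (T = 1413 + 1188 = 2601)
-2943 - T = -2943 - 1*2601 = -2943 - 2601 = -5544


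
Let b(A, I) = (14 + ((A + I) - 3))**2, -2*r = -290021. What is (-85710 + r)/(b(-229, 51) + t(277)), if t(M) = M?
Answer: 118601/56332 ≈ 2.1054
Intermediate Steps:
r = 290021/2 (r = -1/2*(-290021) = 290021/2 ≈ 1.4501e+5)
b(A, I) = (11 + A + I)**2 (b(A, I) = (14 + (-3 + A + I))**2 = (11 + A + I)**2)
(-85710 + r)/(b(-229, 51) + t(277)) = (-85710 + 290021/2)/((11 - 229 + 51)**2 + 277) = 118601/(2*((-167)**2 + 277)) = 118601/(2*(27889 + 277)) = (118601/2)/28166 = (118601/2)*(1/28166) = 118601/56332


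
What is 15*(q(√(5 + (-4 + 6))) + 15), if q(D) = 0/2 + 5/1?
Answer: 300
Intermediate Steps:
q(D) = 5 (q(D) = 0*(½) + 5*1 = 0 + 5 = 5)
15*(q(√(5 + (-4 + 6))) + 15) = 15*(5 + 15) = 15*20 = 300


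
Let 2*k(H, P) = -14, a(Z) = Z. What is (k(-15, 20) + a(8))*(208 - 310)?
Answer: -102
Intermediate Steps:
k(H, P) = -7 (k(H, P) = (½)*(-14) = -7)
(k(-15, 20) + a(8))*(208 - 310) = (-7 + 8)*(208 - 310) = 1*(-102) = -102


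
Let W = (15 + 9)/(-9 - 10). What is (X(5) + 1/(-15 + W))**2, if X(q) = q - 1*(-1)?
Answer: 3367225/95481 ≈ 35.266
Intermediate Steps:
W = -24/19 (W = 24/(-19) = 24*(-1/19) = -24/19 ≈ -1.2632)
X(q) = 1 + q (X(q) = q + 1 = 1 + q)
(X(5) + 1/(-15 + W))**2 = ((1 + 5) + 1/(-15 - 24/19))**2 = (6 + 1/(-309/19))**2 = (6 - 19/309)**2 = (1835/309)**2 = 3367225/95481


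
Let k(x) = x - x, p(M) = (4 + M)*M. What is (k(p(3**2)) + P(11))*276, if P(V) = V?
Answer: 3036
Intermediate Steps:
p(M) = M*(4 + M)
k(x) = 0
(k(p(3**2)) + P(11))*276 = (0 + 11)*276 = 11*276 = 3036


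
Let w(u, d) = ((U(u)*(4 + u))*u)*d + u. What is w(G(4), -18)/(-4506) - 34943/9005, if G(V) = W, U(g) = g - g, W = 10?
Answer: -78771604/20288265 ≈ -3.8826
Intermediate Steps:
U(g) = 0
G(V) = 10
w(u, d) = u (w(u, d) = ((0*(4 + u))*u)*d + u = (0*u)*d + u = 0*d + u = 0 + u = u)
w(G(4), -18)/(-4506) - 34943/9005 = 10/(-4506) - 34943/9005 = 10*(-1/4506) - 34943*1/9005 = -5/2253 - 34943/9005 = -78771604/20288265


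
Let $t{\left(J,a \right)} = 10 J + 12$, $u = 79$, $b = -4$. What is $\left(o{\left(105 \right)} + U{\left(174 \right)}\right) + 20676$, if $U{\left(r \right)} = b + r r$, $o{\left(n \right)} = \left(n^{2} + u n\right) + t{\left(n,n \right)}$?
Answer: $71330$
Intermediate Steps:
$t{\left(J,a \right)} = 12 + 10 J$
$o{\left(n \right)} = 12 + n^{2} + 89 n$ ($o{\left(n \right)} = \left(n^{2} + 79 n\right) + \left(12 + 10 n\right) = 12 + n^{2} + 89 n$)
$U{\left(r \right)} = -4 + r^{2}$ ($U{\left(r \right)} = -4 + r r = -4 + r^{2}$)
$\left(o{\left(105 \right)} + U{\left(174 \right)}\right) + 20676 = \left(\left(12 + 105^{2} + 89 \cdot 105\right) - \left(4 - 174^{2}\right)\right) + 20676 = \left(\left(12 + 11025 + 9345\right) + \left(-4 + 30276\right)\right) + 20676 = \left(20382 + 30272\right) + 20676 = 50654 + 20676 = 71330$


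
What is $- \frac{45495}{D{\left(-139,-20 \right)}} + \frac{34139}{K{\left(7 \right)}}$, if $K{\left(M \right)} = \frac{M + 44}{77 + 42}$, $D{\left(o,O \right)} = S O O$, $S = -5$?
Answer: $\frac{95616497}{1200} \approx 79680.0$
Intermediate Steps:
$D{\left(o,O \right)} = - 5 O^{2}$ ($D{\left(o,O \right)} = - 5 O O = - 5 O^{2}$)
$K{\left(M \right)} = \frac{44}{119} + \frac{M}{119}$ ($K{\left(M \right)} = \frac{44 + M}{119} = \left(44 + M\right) \frac{1}{119} = \frac{44}{119} + \frac{M}{119}$)
$- \frac{45495}{D{\left(-139,-20 \right)}} + \frac{34139}{K{\left(7 \right)}} = - \frac{45495}{\left(-5\right) \left(-20\right)^{2}} + \frac{34139}{\frac{44}{119} + \frac{1}{119} \cdot 7} = - \frac{45495}{\left(-5\right) 400} + \frac{34139}{\frac{44}{119} + \frac{1}{17}} = - \frac{45495}{-2000} + \frac{34139}{\frac{3}{7}} = \left(-45495\right) \left(- \frac{1}{2000}\right) + 34139 \cdot \frac{7}{3} = \frac{9099}{400} + \frac{238973}{3} = \frac{95616497}{1200}$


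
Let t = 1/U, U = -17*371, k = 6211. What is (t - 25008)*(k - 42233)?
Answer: 811655201722/901 ≈ 9.0084e+8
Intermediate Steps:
U = -6307
t = -1/6307 (t = 1/(-6307) = -1/6307 ≈ -0.00015855)
(t - 25008)*(k - 42233) = (-1/6307 - 25008)*(6211 - 42233) = -157725457/6307*(-36022) = 811655201722/901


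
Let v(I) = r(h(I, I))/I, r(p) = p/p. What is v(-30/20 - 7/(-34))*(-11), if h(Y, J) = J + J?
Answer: 17/2 ≈ 8.5000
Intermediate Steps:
h(Y, J) = 2*J
r(p) = 1
v(I) = 1/I
v(-30/20 - 7/(-34))*(-11) = -11/(-30/20 - 7/(-34)) = -11/(-30*1/20 - 7*(-1/34)) = -11/(-3/2 + 7/34) = -11/(-22/17) = -17/22*(-11) = 17/2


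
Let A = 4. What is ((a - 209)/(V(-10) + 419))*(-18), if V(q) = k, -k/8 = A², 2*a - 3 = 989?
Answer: -1722/97 ≈ -17.753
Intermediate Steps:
a = 496 (a = 3/2 + (½)*989 = 3/2 + 989/2 = 496)
k = -128 (k = -8*4² = -8*16 = -128)
V(q) = -128
((a - 209)/(V(-10) + 419))*(-18) = ((496 - 209)/(-128 + 419))*(-18) = (287/291)*(-18) = -1722/97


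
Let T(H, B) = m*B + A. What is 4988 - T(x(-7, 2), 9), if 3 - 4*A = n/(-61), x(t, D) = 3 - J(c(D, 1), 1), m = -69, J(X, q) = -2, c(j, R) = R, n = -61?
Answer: 11217/2 ≈ 5608.5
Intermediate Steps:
x(t, D) = 5 (x(t, D) = 3 - 1*(-2) = 3 + 2 = 5)
A = ½ (A = ¾ - (-61)/(4*(-61)) = ¾ - (-61)*(-1)/(4*61) = ¾ - ¼*1 = ¾ - ¼ = ½ ≈ 0.50000)
T(H, B) = ½ - 69*B (T(H, B) = -69*B + ½ = ½ - 69*B)
4988 - T(x(-7, 2), 9) = 4988 - (½ - 69*9) = 4988 - (½ - 621) = 4988 - 1*(-1241/2) = 4988 + 1241/2 = 11217/2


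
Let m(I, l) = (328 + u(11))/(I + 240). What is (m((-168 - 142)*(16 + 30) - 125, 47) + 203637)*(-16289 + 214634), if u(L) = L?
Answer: 38088124578798/943 ≈ 4.0390e+10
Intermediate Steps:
m(I, l) = 339/(240 + I) (m(I, l) = (328 + 11)/(I + 240) = 339/(240 + I))
(m((-168 - 142)*(16 + 30) - 125, 47) + 203637)*(-16289 + 214634) = (339/(240 + ((-168 - 142)*(16 + 30) - 125)) + 203637)*(-16289 + 214634) = (339/(240 + (-310*46 - 125)) + 203637)*198345 = (339/(240 + (-14260 - 125)) + 203637)*198345 = (339/(240 - 14385) + 203637)*198345 = (339/(-14145) + 203637)*198345 = (339*(-1/14145) + 203637)*198345 = (-113/4715 + 203637)*198345 = (960148342/4715)*198345 = 38088124578798/943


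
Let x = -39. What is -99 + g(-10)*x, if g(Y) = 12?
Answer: -567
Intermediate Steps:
-99 + g(-10)*x = -99 + 12*(-39) = -99 - 468 = -567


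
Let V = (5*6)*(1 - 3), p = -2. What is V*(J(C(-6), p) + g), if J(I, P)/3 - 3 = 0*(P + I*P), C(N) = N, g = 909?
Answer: -55080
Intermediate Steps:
J(I, P) = 9 (J(I, P) = 9 + 3*(0*(P + I*P)) = 9 + 3*0 = 9 + 0 = 9)
V = -60 (V = 30*(-2) = -60)
V*(J(C(-6), p) + g) = -60*(9 + 909) = -60*918 = -55080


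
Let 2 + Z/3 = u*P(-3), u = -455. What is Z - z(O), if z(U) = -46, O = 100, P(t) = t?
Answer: 4135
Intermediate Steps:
Z = 4089 (Z = -6 + 3*(-455*(-3)) = -6 + 3*1365 = -6 + 4095 = 4089)
Z - z(O) = 4089 - 1*(-46) = 4089 + 46 = 4135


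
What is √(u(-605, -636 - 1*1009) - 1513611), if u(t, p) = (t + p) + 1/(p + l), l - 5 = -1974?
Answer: I*√19798654461170/3614 ≈ 1231.2*I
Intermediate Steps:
l = -1969 (l = 5 - 1974 = -1969)
u(t, p) = p + t + 1/(-1969 + p) (u(t, p) = (t + p) + 1/(p - 1969) = (p + t) + 1/(-1969 + p) = p + t + 1/(-1969 + p))
√(u(-605, -636 - 1*1009) - 1513611) = √((1 + (-636 - 1*1009)² - 1969*(-636 - 1*1009) - 1969*(-605) + (-636 - 1*1009)*(-605))/(-1969 + (-636 - 1*1009)) - 1513611) = √((1 + (-636 - 1009)² - 1969*(-636 - 1009) + 1191245 + (-636 - 1009)*(-605))/(-1969 + (-636 - 1009)) - 1513611) = √((1 + (-1645)² - 1969*(-1645) + 1191245 - 1645*(-605))/(-1969 - 1645) - 1513611) = √((1 + 2706025 + 3239005 + 1191245 + 995225)/(-3614) - 1513611) = √(-1/3614*8131501 - 1513611) = √(-8131501/3614 - 1513611) = √(-5478321655/3614) = I*√19798654461170/3614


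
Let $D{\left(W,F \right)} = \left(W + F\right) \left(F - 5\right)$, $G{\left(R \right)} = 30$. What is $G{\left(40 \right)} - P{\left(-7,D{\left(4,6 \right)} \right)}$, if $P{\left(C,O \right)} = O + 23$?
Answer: $-3$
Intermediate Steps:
$D{\left(W,F \right)} = \left(-5 + F\right) \left(F + W\right)$ ($D{\left(W,F \right)} = \left(F + W\right) \left(-5 + F\right) = \left(-5 + F\right) \left(F + W\right)$)
$P{\left(C,O \right)} = 23 + O$
$G{\left(40 \right)} - P{\left(-7,D{\left(4,6 \right)} \right)} = 30 - \left(23 + \left(6^{2} - 30 - 20 + 6 \cdot 4\right)\right) = 30 - \left(23 + \left(36 - 30 - 20 + 24\right)\right) = 30 - \left(23 + 10\right) = 30 - 33 = -3$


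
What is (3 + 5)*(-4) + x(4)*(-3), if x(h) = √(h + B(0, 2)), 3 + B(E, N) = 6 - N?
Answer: -32 - 3*√5 ≈ -38.708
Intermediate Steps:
B(E, N) = 3 - N (B(E, N) = -3 + (6 - N) = 3 - N)
x(h) = √(1 + h) (x(h) = √(h + (3 - 1*2)) = √(h + (3 - 2)) = √(h + 1) = √(1 + h))
(3 + 5)*(-4) + x(4)*(-3) = (3 + 5)*(-4) + √(1 + 4)*(-3) = 8*(-4) + √5*(-3) = -32 - 3*√5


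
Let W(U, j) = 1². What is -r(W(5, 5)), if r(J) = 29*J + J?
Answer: -30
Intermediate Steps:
W(U, j) = 1
r(J) = 30*J
-r(W(5, 5)) = -30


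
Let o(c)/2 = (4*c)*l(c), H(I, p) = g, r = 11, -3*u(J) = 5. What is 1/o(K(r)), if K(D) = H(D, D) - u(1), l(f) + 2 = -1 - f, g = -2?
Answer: 9/64 ≈ 0.14063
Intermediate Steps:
u(J) = -5/3 (u(J) = -⅓*5 = -5/3)
l(f) = -3 - f (l(f) = -2 + (-1 - f) = -3 - f)
H(I, p) = -2
K(D) = -⅓ (K(D) = -2 - 1*(-5/3) = -2 + 5/3 = -⅓)
o(c) = 8*c*(-3 - c) (o(c) = 2*((4*c)*(-3 - c)) = 2*(4*c*(-3 - c)) = 8*c*(-3 - c))
1/o(K(r)) = 1/(-8*(-⅓)*(3 - ⅓)) = 1/(-8*(-⅓)*8/3) = 1/(64/9) = 9/64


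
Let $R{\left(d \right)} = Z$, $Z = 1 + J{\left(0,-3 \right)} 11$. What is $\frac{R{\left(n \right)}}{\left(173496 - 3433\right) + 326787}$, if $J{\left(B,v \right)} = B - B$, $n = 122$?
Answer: $\frac{1}{496850} \approx 2.0127 \cdot 10^{-6}$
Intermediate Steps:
$J{\left(B,v \right)} = 0$
$Z = 1$ ($Z = 1 + 0 \cdot 11 = 1 + 0 = 1$)
$R{\left(d \right)} = 1$
$\frac{R{\left(n \right)}}{\left(173496 - 3433\right) + 326787} = 1 \frac{1}{\left(173496 - 3433\right) + 326787} = 1 \frac{1}{170063 + 326787} = 1 \cdot \frac{1}{496850} = \frac{1}{496850}$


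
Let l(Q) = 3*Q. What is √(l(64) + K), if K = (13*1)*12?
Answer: 2*√87 ≈ 18.655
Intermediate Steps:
K = 156 (K = 13*12 = 156)
√(l(64) + K) = √(3*64 + 156) = √(192 + 156) = √348 = 2*√87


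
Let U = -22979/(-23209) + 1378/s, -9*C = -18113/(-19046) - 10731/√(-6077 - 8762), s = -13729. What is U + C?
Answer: 42823841041453/54618733184454 - 3577*I*√14839/44517 ≈ 0.78405 - 9.788*I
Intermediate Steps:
C = -18113/171414 - 3577*I*√14839/44517 (C = -(-18113/(-19046) - 10731/√(-6077 - 8762))/9 = -(-18113*(-1/19046) - 10731*(-I*√14839/14839))/9 = -(18113/19046 - 10731*(-I*√14839/14839))/9 = -(18113/19046 - (-10731)*I*√14839/14839)/9 = -(18113/19046 + 10731*I*√14839/14839)/9 = -18113/171414 - 3577*I*√14839/44517 ≈ -0.10567 - 9.788*I)
U = 283496689/318636361 (U = -22979/(-23209) + 1378/(-13729) = -22979*(-1/23209) + 1378*(-1/13729) = 22979/23209 - 1378/13729 = 283496689/318636361 ≈ 0.88972)
U + C = 283496689/318636361 + (-18113/171414 - 3577*I*√14839/44517) = 42823841041453/54618733184454 - 3577*I*√14839/44517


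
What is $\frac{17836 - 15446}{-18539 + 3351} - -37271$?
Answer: $\frac{283034779}{7594} \approx 37271.0$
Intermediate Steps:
$\frac{17836 - 15446}{-18539 + 3351} - -37271 = \frac{2390}{-15188} + 37271 = 2390 \left(- \frac{1}{15188}\right) + 37271 = - \frac{1195}{7594} + 37271 = \frac{283034779}{7594}$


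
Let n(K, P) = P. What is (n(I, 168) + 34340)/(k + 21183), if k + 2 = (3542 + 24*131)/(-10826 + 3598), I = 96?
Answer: 124711912/76544791 ≈ 1.6293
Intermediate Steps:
k = -10571/3614 (k = -2 + (3542 + 24*131)/(-10826 + 3598) = -2 + (3542 + 3144)/(-7228) = -2 + 6686*(-1/7228) = -2 - 3343/3614 = -10571/3614 ≈ -2.9250)
(n(I, 168) + 34340)/(k + 21183) = (168 + 34340)/(-10571/3614 + 21183) = 34508/(76544791/3614) = 34508*(3614/76544791) = 124711912/76544791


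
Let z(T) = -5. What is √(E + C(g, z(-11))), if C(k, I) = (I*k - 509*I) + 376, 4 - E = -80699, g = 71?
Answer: √83269 ≈ 288.56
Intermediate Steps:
E = 80703 (E = 4 - 1*(-80699) = 4 + 80699 = 80703)
C(k, I) = 376 - 509*I + I*k (C(k, I) = (-509*I + I*k) + 376 = 376 - 509*I + I*k)
√(E + C(g, z(-11))) = √(80703 + (376 - 509*(-5) - 5*71)) = √(80703 + (376 + 2545 - 355)) = √(80703 + 2566) = √83269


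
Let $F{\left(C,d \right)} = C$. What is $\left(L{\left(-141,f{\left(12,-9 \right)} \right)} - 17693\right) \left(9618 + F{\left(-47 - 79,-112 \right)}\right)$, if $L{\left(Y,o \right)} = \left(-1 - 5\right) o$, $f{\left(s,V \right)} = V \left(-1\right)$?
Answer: $-168454524$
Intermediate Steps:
$f{\left(s,V \right)} = - V$
$L{\left(Y,o \right)} = - 6 o$
$\left(L{\left(-141,f{\left(12,-9 \right)} \right)} - 17693\right) \left(9618 + F{\left(-47 - 79,-112 \right)}\right) = \left(- 6 \left(\left(-1\right) \left(-9\right)\right) - 17693\right) \left(9618 - 126\right) = \left(\left(-6\right) 9 - 17693\right) \left(9618 - 126\right) = \left(-54 - 17693\right) \left(9618 - 126\right) = \left(-17747\right) 9492 = -168454524$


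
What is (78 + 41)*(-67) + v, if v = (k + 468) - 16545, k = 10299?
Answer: -13751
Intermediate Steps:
v = -5778 (v = (10299 + 468) - 16545 = 10767 - 16545 = -5778)
(78 + 41)*(-67) + v = (78 + 41)*(-67) - 5778 = 119*(-67) - 5778 = -7973 - 5778 = -13751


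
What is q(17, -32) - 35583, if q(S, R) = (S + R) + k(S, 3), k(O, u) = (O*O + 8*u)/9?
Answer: -320069/9 ≈ -35563.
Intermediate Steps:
k(O, u) = O²/9 + 8*u/9 (k(O, u) = (O² + 8*u)*(⅑) = O²/9 + 8*u/9)
q(S, R) = 8/3 + R + S + S²/9 (q(S, R) = (S + R) + (S²/9 + (8/9)*3) = (R + S) + (S²/9 + 8/3) = (R + S) + (8/3 + S²/9) = 8/3 + R + S + S²/9)
q(17, -32) - 35583 = (8/3 - 32 + 17 + (⅑)*17²) - 35583 = (8/3 - 32 + 17 + (⅑)*289) - 35583 = (8/3 - 32 + 17 + 289/9) - 35583 = 178/9 - 35583 = -320069/9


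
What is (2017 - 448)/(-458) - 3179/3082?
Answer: -1572910/352889 ≈ -4.4572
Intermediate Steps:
(2017 - 448)/(-458) - 3179/3082 = 1569*(-1/458) - 3179*1/3082 = -1569/458 - 3179/3082 = -1572910/352889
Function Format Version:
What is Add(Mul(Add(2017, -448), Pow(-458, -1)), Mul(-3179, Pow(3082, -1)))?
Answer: Rational(-1572910, 352889) ≈ -4.4572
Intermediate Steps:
Add(Mul(Add(2017, -448), Pow(-458, -1)), Mul(-3179, Pow(3082, -1))) = Add(Mul(1569, Rational(-1, 458)), Mul(-3179, Rational(1, 3082))) = Add(Rational(-1569, 458), Rational(-3179, 3082)) = Rational(-1572910, 352889)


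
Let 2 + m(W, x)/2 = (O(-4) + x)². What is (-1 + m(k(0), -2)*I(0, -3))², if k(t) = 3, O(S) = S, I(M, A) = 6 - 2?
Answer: 73441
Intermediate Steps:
I(M, A) = 4
m(W, x) = -4 + 2*(-4 + x)²
(-1 + m(k(0), -2)*I(0, -3))² = (-1 + (-4 + 2*(-4 - 2)²)*4)² = (-1 + (-4 + 2*(-6)²)*4)² = (-1 + (-4 + 2*36)*4)² = (-1 + (-4 + 72)*4)² = (-1 + 68*4)² = (-1 + 272)² = 271² = 73441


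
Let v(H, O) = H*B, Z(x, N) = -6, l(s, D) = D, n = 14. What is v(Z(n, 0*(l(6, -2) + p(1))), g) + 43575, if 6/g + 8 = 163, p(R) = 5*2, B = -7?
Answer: 43617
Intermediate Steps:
p(R) = 10
g = 6/155 (g = 6/(-8 + 163) = 6/155 ≈ 0.038710)
v(H, O) = -7*H (v(H, O) = H*(-7) = -7*H)
v(Z(n, 0*(l(6, -2) + p(1))), g) + 43575 = -7*(-6) + 43575 = 42 + 43575 = 43617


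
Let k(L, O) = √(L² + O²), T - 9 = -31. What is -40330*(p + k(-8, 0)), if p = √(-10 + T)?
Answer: -322640 - 161320*I*√2 ≈ -3.2264e+5 - 2.2814e+5*I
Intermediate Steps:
T = -22 (T = 9 - 31 = -22)
p = 4*I*√2 (p = √(-10 - 22) = √(-32) = 4*I*√2 ≈ 5.6569*I)
-40330*(p + k(-8, 0)) = -40330*(4*I*√2 + √((-8)² + 0²)) = -40330*(4*I*√2 + √(64 + 0)) = -40330*(4*I*√2 + √64) = -40330*(4*I*√2 + 8) = -40330*(8 + 4*I*√2) = -322640 - 161320*I*√2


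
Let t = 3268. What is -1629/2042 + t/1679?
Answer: 3938165/3428518 ≈ 1.1486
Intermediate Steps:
-1629/2042 + t/1679 = -1629/2042 + 3268/1679 = 3938165/3428518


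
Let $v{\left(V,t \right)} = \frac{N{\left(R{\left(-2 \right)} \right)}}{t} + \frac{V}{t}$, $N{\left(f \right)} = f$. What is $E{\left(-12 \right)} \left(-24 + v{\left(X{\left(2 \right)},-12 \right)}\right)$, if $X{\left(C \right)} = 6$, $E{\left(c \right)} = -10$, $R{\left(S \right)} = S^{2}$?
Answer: $\frac{745}{3} \approx 248.33$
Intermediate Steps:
$v{\left(V,t \right)} = \frac{4}{t} + \frac{V}{t}$ ($v{\left(V,t \right)} = \frac{\left(-2\right)^{2}}{t} + \frac{V}{t} = \frac{4}{t} + \frac{V}{t}$)
$E{\left(-12 \right)} \left(-24 + v{\left(X{\left(2 \right)},-12 \right)}\right) = - 10 \left(-24 + \frac{4 + 6}{-12}\right) = - 10 \left(-24 - \frac{5}{6}\right) = \left(-10\right) \left(- \frac{149}{6}\right) = \frac{745}{3}$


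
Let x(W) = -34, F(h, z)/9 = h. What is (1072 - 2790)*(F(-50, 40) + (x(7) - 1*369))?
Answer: 1465454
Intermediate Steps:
F(h, z) = 9*h
(1072 - 2790)*(F(-50, 40) + (x(7) - 1*369)) = (1072 - 2790)*(9*(-50) + (-34 - 1*369)) = -1718*(-450 + (-34 - 369)) = -1718*(-450 - 403) = -1718*(-853) = 1465454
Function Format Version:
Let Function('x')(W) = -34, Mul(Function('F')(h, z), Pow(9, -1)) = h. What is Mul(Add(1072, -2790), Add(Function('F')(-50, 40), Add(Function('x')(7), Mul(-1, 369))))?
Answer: 1465454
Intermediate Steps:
Function('F')(h, z) = Mul(9, h)
Mul(Add(1072, -2790), Add(Function('F')(-50, 40), Add(Function('x')(7), Mul(-1, 369)))) = Mul(Add(1072, -2790), Add(Mul(9, -50), Add(-34, Mul(-1, 369)))) = Mul(-1718, Add(-450, Add(-34, -369))) = Mul(-1718, Add(-450, -403)) = Mul(-1718, -853) = 1465454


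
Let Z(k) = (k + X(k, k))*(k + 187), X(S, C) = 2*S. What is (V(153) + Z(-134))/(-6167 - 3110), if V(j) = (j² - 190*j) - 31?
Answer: 26998/9277 ≈ 2.9102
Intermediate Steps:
V(j) = -31 + j² - 190*j
Z(k) = 3*k*(187 + k) (Z(k) = (k + 2*k)*(k + 187) = (3*k)*(187 + k) = 3*k*(187 + k))
(V(153) + Z(-134))/(-6167 - 3110) = ((-31 + 153² - 190*153) + 3*(-134)*(187 - 134))/(-6167 - 3110) = ((-31 + 23409 - 29070) + 3*(-134)*53)/(-9277) = (-5692 - 21306)*(-1/9277) = -26998*(-1/9277) = 26998/9277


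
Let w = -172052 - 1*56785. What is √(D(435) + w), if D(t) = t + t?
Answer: I*√227967 ≈ 477.46*I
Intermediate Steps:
D(t) = 2*t
w = -228837 (w = -172052 - 56785 = -228837)
√(D(435) + w) = √(2*435 - 228837) = √(870 - 228837) = √(-227967) = I*√227967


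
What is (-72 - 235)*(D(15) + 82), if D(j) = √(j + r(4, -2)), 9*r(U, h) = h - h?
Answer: -25174 - 307*√15 ≈ -26363.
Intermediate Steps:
r(U, h) = 0 (r(U, h) = (h - h)/9 = (⅑)*0 = 0)
D(j) = √j (D(j) = √(j + 0) = √j)
(-72 - 235)*(D(15) + 82) = (-72 - 235)*(√15 + 82) = -307*(82 + √15) = -25174 - 307*√15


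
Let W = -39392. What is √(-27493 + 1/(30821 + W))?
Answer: 2*I*√504922975446/8571 ≈ 165.81*I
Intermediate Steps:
√(-27493 + 1/(30821 + W)) = √(-27493 + 1/(30821 - 39392)) = √(-27493 + 1/(-8571)) = √(-27493 - 1/8571) = √(-235642504/8571) = 2*I*√504922975446/8571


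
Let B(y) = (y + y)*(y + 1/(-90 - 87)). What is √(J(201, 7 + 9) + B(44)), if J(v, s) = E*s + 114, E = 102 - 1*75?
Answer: √138395946/177 ≈ 66.464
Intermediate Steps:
E = 27 (E = 102 - 75 = 27)
B(y) = 2*y*(-1/177 + y) (B(y) = (2*y)*(y + 1/(-177)) = (2*y)*(y - 1/177) = (2*y)*(-1/177 + y) = 2*y*(-1/177 + y))
J(v, s) = 114 + 27*s (J(v, s) = 27*s + 114 = 114 + 27*s)
√(J(201, 7 + 9) + B(44)) = √((114 + 27*(7 + 9)) + (2/177)*44*(-1 + 177*44)) = √((114 + 27*16) + (2/177)*44*(-1 + 7788)) = √((114 + 432) + (2/177)*44*7787) = √(546 + 685256/177) = √(781898/177) = √138395946/177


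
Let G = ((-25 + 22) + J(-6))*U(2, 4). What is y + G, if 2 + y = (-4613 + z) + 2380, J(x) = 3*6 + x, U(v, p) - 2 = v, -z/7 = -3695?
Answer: 23666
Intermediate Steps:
z = 25865 (z = -7*(-3695) = 25865)
U(v, p) = 2 + v
J(x) = 18 + x
G = 36 (G = ((-25 + 22) + (18 - 6))*(2 + 2) = (-3 + 12)*4 = 9*4 = 36)
y = 23630 (y = -2 + ((-4613 + 25865) + 2380) = -2 + (21252 + 2380) = -2 + 23632 = 23630)
y + G = 23630 + 36 = 23666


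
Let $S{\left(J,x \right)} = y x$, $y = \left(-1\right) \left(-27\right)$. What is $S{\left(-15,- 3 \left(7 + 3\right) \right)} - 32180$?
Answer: $-32990$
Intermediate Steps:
$y = 27$
$S{\left(J,x \right)} = 27 x$
$S{\left(-15,- 3 \left(7 + 3\right) \right)} - 32180 = 27 \left(- 3 \left(7 + 3\right)\right) - 32180 = 27 \left(\left(-3\right) 10\right) - 32180 = 27 \left(-30\right) - 32180 = -810 - 32180 = -32990$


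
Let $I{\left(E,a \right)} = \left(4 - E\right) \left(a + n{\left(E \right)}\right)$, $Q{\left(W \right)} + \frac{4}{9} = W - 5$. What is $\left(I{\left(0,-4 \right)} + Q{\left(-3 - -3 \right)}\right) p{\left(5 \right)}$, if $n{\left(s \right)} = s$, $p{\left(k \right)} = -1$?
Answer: $\frac{193}{9} \approx 21.444$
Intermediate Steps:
$Q{\left(W \right)} = - \frac{49}{9} + W$ ($Q{\left(W \right)} = - \frac{4}{9} + \left(W - 5\right) = - \frac{4}{9} + \left(-5 + W\right) = - \frac{49}{9} + W$)
$I{\left(E,a \right)} = \left(4 - E\right) \left(E + a\right)$ ($I{\left(E,a \right)} = \left(4 - E\right) \left(a + E\right) = \left(4 - E\right) \left(E + a\right)$)
$\left(I{\left(0,-4 \right)} + Q{\left(-3 - -3 \right)}\right) p{\left(5 \right)} = \left(\left(- 0^{2} + 4 \cdot 0 + 4 \left(-4\right) - 0 \left(-4\right)\right) - \frac{49}{9}\right) \left(-1\right) = \left(\left(\left(-1\right) 0 + 0 - 16 + 0\right) + \left(- \frac{49}{9} + \left(-3 + 3\right)\right)\right) \left(-1\right) = \left(\left(0 + 0 - 16 + 0\right) + \left(- \frac{49}{9} + 0\right)\right) \left(-1\right) = \left(-16 - \frac{49}{9}\right) \left(-1\right) = \left(- \frac{193}{9}\right) \left(-1\right) = \frac{193}{9}$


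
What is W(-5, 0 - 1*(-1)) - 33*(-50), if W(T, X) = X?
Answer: 1651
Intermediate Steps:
W(-5, 0 - 1*(-1)) - 33*(-50) = (0 - 1*(-1)) - 33*(-50) = (0 + 1) + 1650 = 1 + 1650 = 1651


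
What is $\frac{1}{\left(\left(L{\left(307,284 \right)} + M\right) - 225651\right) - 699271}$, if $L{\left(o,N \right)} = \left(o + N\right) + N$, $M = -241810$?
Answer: $- \frac{1}{1165857} \approx -8.5774 \cdot 10^{-7}$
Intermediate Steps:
$L{\left(o,N \right)} = o + 2 N$ ($L{\left(o,N \right)} = \left(N + o\right) + N = o + 2 N$)
$\frac{1}{\left(\left(L{\left(307,284 \right)} + M\right) - 225651\right) - 699271} = \frac{1}{\left(\left(\left(307 + 2 \cdot 284\right) - 241810\right) - 225651\right) - 699271} = \frac{1}{\left(\left(\left(307 + 568\right) - 241810\right) - 225651\right) - 699271} = \frac{1}{\left(\left(875 - 241810\right) - 225651\right) - 699271} = \frac{1}{\left(-240935 - 225651\right) - 699271} = \frac{1}{-466586 - 699271} = \frac{1}{-1165857} = - \frac{1}{1165857}$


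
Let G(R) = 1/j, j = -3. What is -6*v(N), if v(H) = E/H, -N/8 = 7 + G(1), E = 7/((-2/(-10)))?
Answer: 63/16 ≈ 3.9375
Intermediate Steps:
G(R) = -⅓ (G(R) = 1/(-3) = -⅓)
E = 35 (E = 7/((-2*(-⅒))) = 7/(⅕) = 7*5 = 35)
N = -160/3 (N = -8*(7 - ⅓) = -8*20/3 = -160/3 ≈ -53.333)
v(H) = 35/H
-6*v(N) = -210/(-160/3) = -210*(-3)/160 = -6*(-21/32) = 63/16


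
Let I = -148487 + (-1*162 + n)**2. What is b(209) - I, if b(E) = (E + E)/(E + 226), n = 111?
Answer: 63460828/435 ≈ 1.4589e+5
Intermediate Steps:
I = -145886 (I = -148487 + (-1*162 + 111)**2 = -148487 + (-162 + 111)**2 = -148487 + (-51)**2 = -148487 + 2601 = -145886)
b(E) = 2*E/(226 + E) (b(E) = (2*E)/(226 + E) = 2*E/(226 + E))
b(209) - I = 2*209/(226 + 209) - 1*(-145886) = 2*209/435 + 145886 = 2*209*(1/435) + 145886 = 418/435 + 145886 = 63460828/435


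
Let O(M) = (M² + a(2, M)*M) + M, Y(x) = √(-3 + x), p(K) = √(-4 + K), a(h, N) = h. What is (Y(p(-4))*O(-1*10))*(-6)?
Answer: -420*√(-3 + 2*I*√2) ≈ -314.73 - 792.63*I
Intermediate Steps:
O(M) = M² + 3*M (O(M) = (M² + 2*M) + M = M² + 3*M)
(Y(p(-4))*O(-1*10))*(-6) = (√(-3 + √(-4 - 4))*((-1*10)*(3 - 1*10)))*(-6) = (√(-3 + √(-8))*(-10*(3 - 10)))*(-6) = (√(-3 + 2*I*√2)*(-10*(-7)))*(-6) = (√(-3 + 2*I*√2)*70)*(-6) = (70*√(-3 + 2*I*√2))*(-6) = -420*√(-3 + 2*I*√2)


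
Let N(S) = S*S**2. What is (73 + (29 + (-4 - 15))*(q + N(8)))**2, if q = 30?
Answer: 30173049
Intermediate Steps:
N(S) = S**3
(73 + (29 + (-4 - 15))*(q + N(8)))**2 = (73 + (29 + (-4 - 15))*(30 + 8**3))**2 = (73 + (29 - 19)*(30 + 512))**2 = (73 + 10*542)**2 = (73 + 5420)**2 = 5493**2 = 30173049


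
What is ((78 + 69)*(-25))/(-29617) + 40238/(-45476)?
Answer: -73186039/96204478 ≈ -0.76073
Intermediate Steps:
((78 + 69)*(-25))/(-29617) + 40238/(-45476) = (147*(-25))*(-1/29617) + 40238*(-1/45476) = -3675*(-1/29617) - 20119/22738 = 525/4231 - 20119/22738 = -73186039/96204478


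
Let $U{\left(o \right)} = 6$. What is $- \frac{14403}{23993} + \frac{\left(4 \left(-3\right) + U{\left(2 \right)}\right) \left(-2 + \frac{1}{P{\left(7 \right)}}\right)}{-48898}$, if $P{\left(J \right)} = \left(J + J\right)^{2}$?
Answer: $- \frac{3002059887}{4998893564} \approx -0.60054$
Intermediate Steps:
$P{\left(J \right)} = 4 J^{2}$ ($P{\left(J \right)} = \left(2 J\right)^{2} = 4 J^{2}$)
$- \frac{14403}{23993} + \frac{\left(4 \left(-3\right) + U{\left(2 \right)}\right) \left(-2 + \frac{1}{P{\left(7 \right)}}\right)}{-48898} = - \frac{14403}{23993} + \frac{\left(4 \left(-3\right) + 6\right) \left(-2 + \frac{1}{4 \cdot 7^{2}}\right)}{-48898} = \left(-14403\right) \frac{1}{23993} + \left(-12 + 6\right) \left(-2 + \frac{1}{4 \cdot 49}\right) \left(- \frac{1}{48898}\right) = - \frac{14403}{23993} + - 6 \left(-2 + \frac{1}{196}\right) \left(- \frac{1}{48898}\right) = - \frac{14403}{23993} + \left(-6\right) \left(- \frac{391}{196}\right) \left(- \frac{1}{48898}\right) = - \frac{14403}{23993} + \frac{1173}{98} \left(- \frac{1}{48898}\right) = - \frac{14403}{23993} - \frac{51}{208348} = - \frac{3002059887}{4998893564}$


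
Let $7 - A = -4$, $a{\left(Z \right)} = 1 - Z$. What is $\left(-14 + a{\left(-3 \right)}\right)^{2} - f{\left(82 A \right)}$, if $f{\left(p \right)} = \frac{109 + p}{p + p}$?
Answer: $\frac{179389}{1804} \approx 99.44$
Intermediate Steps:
$A = 11$ ($A = 7 - -4 = 7 + 4 = 11$)
$f{\left(p \right)} = \frac{109 + p}{2 p}$
$\left(-14 + a{\left(-3 \right)}\right)^{2} - f{\left(82 A \right)} = \left(-14 + \left(1 - -3\right)\right)^{2} - \frac{109 + 82 \cdot 11}{2 \cdot 82 \cdot 11} = \left(-14 + \left(1 + 3\right)\right)^{2} - \frac{109 + 902}{2 \cdot 902} = \left(-14 + 4\right)^{2} - \frac{1}{2} \cdot \frac{1}{902} \cdot 1011 = \left(-10\right)^{2} - \frac{1011}{1804} = 100 - \frac{1011}{1804} = \frac{179389}{1804}$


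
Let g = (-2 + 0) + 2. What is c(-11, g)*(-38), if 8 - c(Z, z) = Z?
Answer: -722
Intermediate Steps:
g = 0 (g = -2 + 2 = 0)
c(Z, z) = 8 - Z
c(-11, g)*(-38) = (8 - 1*(-11))*(-38) = (8 + 11)*(-38) = 19*(-38) = -722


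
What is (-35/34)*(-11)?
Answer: 385/34 ≈ 11.324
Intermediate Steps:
(-35/34)*(-11) = ((1/34)*(-35))*(-11) = -35/34*(-11) = 385/34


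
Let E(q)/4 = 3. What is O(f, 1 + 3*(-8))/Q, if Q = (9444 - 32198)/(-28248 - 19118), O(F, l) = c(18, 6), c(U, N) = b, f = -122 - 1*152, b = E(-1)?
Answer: 284196/11377 ≈ 24.980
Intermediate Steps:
E(q) = 12 (E(q) = 4*3 = 12)
b = 12
f = -274 (f = -122 - 152 = -274)
c(U, N) = 12
O(F, l) = 12
Q = 11377/23683 (Q = -22754/(-47366) = -22754*(-1/47366) = 11377/23683 ≈ 0.48039)
O(f, 1 + 3*(-8))/Q = 12/(11377/23683) = 12*(23683/11377) = 284196/11377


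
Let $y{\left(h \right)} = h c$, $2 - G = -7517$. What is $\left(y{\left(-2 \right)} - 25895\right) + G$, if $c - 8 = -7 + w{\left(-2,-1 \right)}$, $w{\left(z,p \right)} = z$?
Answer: $-18374$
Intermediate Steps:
$G = 7519$ ($G = 2 - -7517 = 2 + 7517 = 7519$)
$c = -1$ ($c = 8 - 9 = -1$)
$y{\left(h \right)} = - h$ ($y{\left(h \right)} = h \left(-1\right) = - h$)
$\left(y{\left(-2 \right)} - 25895\right) + G = \left(\left(-1\right) \left(-2\right) - 25895\right) + 7519 = \left(2 - 25895\right) + 7519 = -25893 + 7519 = -18374$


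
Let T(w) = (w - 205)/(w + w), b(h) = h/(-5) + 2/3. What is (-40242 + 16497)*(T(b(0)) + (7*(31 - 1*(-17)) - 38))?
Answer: -13748355/4 ≈ -3.4371e+6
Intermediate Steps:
b(h) = ⅔ - h/5 (b(h) = h*(-⅕) + 2*(⅓) = -h/5 + ⅔ = ⅔ - h/5)
T(w) = (-205 + w)/(2*w) (T(w) = (-205 + w)/((2*w)) = (-205 + w)*(1/(2*w)) = (-205 + w)/(2*w))
(-40242 + 16497)*(T(b(0)) + (7*(31 - 1*(-17)) - 38)) = (-40242 + 16497)*((-205 + (⅔ - ⅕*0))/(2*(⅔ - ⅕*0)) + (7*(31 - 1*(-17)) - 38)) = -23745*((-205 + (⅔ + 0))/(2*(⅔ + 0)) + (7*(31 + 17) - 38)) = -23745*((-205 + ⅔)/(2*(⅔)) + (7*48 - 38)) = -23745*((½)*(3/2)*(-613/3) + (336 - 38)) = -23745*(-613/4 + 298) = -23745*579/4 = -13748355/4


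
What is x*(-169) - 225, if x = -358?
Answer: 60277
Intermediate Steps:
x*(-169) - 225 = -358*(-169) - 225 = 60502 - 225 = 60277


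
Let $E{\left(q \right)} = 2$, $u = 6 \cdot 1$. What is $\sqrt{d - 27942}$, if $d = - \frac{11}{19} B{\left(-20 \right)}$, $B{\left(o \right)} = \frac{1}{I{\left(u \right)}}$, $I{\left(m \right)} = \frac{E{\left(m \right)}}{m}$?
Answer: $\frac{i \sqrt{10087689}}{19} \approx 167.16 i$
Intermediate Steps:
$u = 6$
$I{\left(m \right)} = \frac{2}{m}$
$B{\left(o \right)} = 3$ ($B{\left(o \right)} = \frac{1}{2 \cdot \frac{1}{6}} = \frac{1}{\frac{1}{3}} = 3$)
$d = - \frac{33}{19}$ ($d = - \frac{11}{19} \cdot 3 = \left(-11\right) \frac{1}{19} \cdot 3 = \left(- \frac{11}{19}\right) 3 = - \frac{33}{19} \approx -1.7368$)
$\sqrt{d - 27942} = \sqrt{- \frac{33}{19} - 27942} = \sqrt{- \frac{530931}{19}} = \frac{i \sqrt{10087689}}{19}$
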